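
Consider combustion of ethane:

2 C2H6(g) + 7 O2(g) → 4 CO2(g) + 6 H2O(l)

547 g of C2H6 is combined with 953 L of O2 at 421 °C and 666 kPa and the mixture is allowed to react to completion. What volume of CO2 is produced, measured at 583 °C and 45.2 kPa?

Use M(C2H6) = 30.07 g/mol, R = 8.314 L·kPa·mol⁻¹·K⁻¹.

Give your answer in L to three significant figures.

5730 L

n(C2H6) = 547 / 30.07 = 18.19 mol
n(O2) = PV/RT = (666 × 953) / (8.314 × 694.15) = 110.0 mol
For 18.19 mol C2H6, stoichiometry requires (7/2) × 18.19 = 63.67 mol O2; 110.0 mol is available, so C2H6 is limiting.
n(CO2) = (4/2) × 18.19 = 36.38 mol
V(CO2) = nRT/P = 36.38 × 8.314 × 856.15 / 45.2 = 5729 L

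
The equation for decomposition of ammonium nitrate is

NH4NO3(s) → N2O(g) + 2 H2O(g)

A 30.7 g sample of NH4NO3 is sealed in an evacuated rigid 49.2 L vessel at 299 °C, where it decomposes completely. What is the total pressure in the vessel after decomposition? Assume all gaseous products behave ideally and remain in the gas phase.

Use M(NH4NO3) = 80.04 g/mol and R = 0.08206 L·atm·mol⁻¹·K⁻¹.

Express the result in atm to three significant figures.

n(NH4NO3) = 30.7 / 80.04 = 0.3836 mol
n(gas produced) = (3/1) × 0.3836 = 1.151 mol
P = nRT/V = 1.151 × 0.08206 × 572.15 / 49.2 = 1.098 atm

1.10 atm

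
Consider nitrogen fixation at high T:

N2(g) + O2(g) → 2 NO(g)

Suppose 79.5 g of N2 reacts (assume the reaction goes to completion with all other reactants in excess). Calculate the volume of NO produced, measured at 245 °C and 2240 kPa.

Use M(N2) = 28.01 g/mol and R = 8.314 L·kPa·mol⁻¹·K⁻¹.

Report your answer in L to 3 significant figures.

10.9 L

n(N2) = 79.50 / 28.01 = 2.838 mol
n(NO) = (2/1) × 2.838 = 5.676 mol
V = nRT/P = 5.676 × 8.314 × 518.15 / 2240 = 10.92 L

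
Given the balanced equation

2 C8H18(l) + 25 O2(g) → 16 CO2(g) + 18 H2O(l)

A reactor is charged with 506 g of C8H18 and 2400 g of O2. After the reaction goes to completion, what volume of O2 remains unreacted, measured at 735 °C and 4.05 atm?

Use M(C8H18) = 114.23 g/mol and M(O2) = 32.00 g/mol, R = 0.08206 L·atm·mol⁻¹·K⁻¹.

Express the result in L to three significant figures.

401 L

n(C8H18) = 506 / 114.23 = 4.430 mol
n(O2) = 2400 / 32.00 = 75.00 mol
For 4.430 mol C8H18, stoichiometry requires (25/2) × 4.430 = 55.38 mol O2; 75.00 mol is available, so C8H18 is limiting.
n(O2) consumed = (25/2) × 4.430 = 55.38 mol; remaining = 75.00 − 55.38 = 19.62 mol
V(O2) = nRT/P = 19.62 × 0.08206 × 1008.15 / 4.05 = 400.8 L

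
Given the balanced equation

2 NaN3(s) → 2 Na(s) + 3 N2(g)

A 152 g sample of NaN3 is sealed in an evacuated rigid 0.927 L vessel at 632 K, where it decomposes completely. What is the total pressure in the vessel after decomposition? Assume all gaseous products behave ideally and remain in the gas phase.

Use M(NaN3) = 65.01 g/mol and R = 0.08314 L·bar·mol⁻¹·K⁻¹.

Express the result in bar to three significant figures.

n(NaN3) = 152 / 65.01 = 2.338 mol
n(gas produced) = (3/2) × 2.338 = 3.507 mol
P = nRT/V = 3.507 × 0.08314 × 632 / 0.927 = 198.8 bar

199 bar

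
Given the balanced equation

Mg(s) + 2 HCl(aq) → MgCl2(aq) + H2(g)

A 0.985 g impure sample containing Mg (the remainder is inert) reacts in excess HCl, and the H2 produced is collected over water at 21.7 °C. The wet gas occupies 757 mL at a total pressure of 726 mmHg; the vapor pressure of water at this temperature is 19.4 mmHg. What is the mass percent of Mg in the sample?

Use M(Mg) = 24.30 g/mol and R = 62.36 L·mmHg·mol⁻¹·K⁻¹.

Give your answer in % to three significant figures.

P(H2) = 726 − 19.4 = 706.6 mmHg
n(H2) = PV/RT = (706.6 × 0.7570) / (62.36 × 294.85) = 0.02909 mol
n(Mg) = (1/1) × 0.02909 = 0.02909 mol
m(Mg) = 0.02909 × 24.30 = 0.7069 g
%Mg = 0.7069 / 0.985 × 100 = 71.77%

71.8 %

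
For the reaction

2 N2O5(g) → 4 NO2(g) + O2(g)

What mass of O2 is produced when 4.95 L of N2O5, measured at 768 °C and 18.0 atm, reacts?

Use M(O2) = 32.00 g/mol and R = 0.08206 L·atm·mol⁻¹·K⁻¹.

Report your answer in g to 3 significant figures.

n(N2O5) = PV/RT = (18.0 × 4.95) / (0.08206 × 1041.15) = 1.043 mol
n(O2) = (1/2) × 1.043 = 0.5215 mol
m(O2) = 0.5215 × 32.00 = 16.69 g

16.7 g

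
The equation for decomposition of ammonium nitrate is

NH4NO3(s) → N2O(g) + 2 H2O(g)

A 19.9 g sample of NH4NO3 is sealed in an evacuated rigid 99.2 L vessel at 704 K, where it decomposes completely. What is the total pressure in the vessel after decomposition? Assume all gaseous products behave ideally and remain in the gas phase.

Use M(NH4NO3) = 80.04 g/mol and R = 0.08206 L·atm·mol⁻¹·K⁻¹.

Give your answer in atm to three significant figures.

n(NH4NO3) = 19.9 / 80.04 = 0.2486 mol
n(gas produced) = (3/1) × 0.2486 = 0.7458 mol
P = nRT/V = 0.7458 × 0.08206 × 704 / 99.2 = 0.4343 atm

0.434 atm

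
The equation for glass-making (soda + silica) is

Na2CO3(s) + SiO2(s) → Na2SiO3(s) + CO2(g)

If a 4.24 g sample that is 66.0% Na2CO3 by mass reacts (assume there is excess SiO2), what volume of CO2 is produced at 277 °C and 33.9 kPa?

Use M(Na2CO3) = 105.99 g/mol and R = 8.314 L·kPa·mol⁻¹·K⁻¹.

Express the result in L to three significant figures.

mass of Na2CO3 = 4.24 × 66.0/100 = 2.798 g
n(Na2CO3) = 2.798 / 105.99 = 0.02640 mol
n(CO2) = (1/1) × 0.02640 = 0.02640 mol
V = nRT/P = 0.02640 × 8.314 × 550.15 / 33.9 = 3.562 L

3.56 L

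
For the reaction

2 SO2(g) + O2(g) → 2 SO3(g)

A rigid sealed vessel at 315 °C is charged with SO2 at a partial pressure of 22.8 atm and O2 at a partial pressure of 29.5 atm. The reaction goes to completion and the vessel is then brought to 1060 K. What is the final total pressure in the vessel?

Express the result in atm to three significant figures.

73.7 atm

With V and T fixed, P_i ∝ n_i, so the mole ratios apply directly to partial pressures at 315 °C.
P(O2) required for 22.8 atm of SO2 = (1/2) × 22.8 = 11.40 atm; available 29.5 atm, so SO2 is limiting.
P(O2) remaining = 29.5 − (1/2) × 22.8 = 18.10 atm
P(gaseous products) = (2)/2 × 22.8 = 22.80 atm
P_total at 315 °C = 18.10 + 22.80 = 40.90 atm
Scaling to 1060 K: P = 40.90 × 1060/588.15 = 73.71 atm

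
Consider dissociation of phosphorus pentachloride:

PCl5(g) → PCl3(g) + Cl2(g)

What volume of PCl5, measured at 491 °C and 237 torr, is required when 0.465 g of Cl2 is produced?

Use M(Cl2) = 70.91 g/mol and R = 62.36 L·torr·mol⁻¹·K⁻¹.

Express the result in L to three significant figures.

n(Cl2) = 0.4650 / 70.91 = 0.006558 mol
n(PCl5) = (1/1) × 0.006558 = 0.006558 mol
V = nRT/P = 0.006558 × 62.36 × 764.15 / 237 = 1.319 L

1.32 L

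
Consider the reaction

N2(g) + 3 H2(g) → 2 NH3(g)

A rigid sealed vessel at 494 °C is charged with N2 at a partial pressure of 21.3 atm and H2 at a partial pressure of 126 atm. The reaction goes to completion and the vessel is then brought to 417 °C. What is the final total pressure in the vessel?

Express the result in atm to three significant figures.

Because the vessel is rigid and T is held at 494 °C, work the stoichiometry in partial pressures (P_i = n_iRT/V).
P(H2) required for 21.3 atm of N2 = (3/1) × 21.3 = 63.90 atm; available 126 atm, so N2 is limiting.
P(H2) remaining = 126 − (3/1) × 21.3 = 62.10 atm
P(gaseous products) = (2)/1 × 21.3 = 42.60 atm
P_total at 494 °C = 62.10 + 42.60 = 104.7 atm
Scaling to 417 °C: P = 104.7 × 690.15/767.15 = 94.19 atm

94.2 atm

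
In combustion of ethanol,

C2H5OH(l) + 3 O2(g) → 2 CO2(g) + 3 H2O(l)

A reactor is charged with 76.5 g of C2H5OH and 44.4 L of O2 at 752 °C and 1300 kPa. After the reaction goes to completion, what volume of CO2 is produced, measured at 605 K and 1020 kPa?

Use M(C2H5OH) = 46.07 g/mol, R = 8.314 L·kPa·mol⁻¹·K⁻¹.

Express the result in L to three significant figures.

16.4 L

n(C2H5OH) = 76.5 / 46.07 = 1.661 mol
n(O2) = PV/RT = (1300 × 44.4) / (8.314 × 1025.15) = 6.772 mol
For 1.661 mol C2H5OH, stoichiometry requires (3/1) × 1.661 = 4.983 mol O2; 6.772 mol is available, so C2H5OH is limiting.
n(CO2) = (2/1) × 1.661 = 3.322 mol
V(CO2) = nRT/P = 3.322 × 8.314 × 605 / 1020 = 16.38 L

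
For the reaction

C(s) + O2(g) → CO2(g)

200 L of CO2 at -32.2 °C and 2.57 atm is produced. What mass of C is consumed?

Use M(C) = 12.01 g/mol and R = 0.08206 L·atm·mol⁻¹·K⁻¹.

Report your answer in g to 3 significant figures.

312 g

n(CO2) = PV/RT = (2.57 × 200) / (0.08206 × 240.95) = 26.00 mol
n(C) = (1/1) × 26.00 = 26.00 mol
m(C) = 26.00 × 12.01 = 312.3 g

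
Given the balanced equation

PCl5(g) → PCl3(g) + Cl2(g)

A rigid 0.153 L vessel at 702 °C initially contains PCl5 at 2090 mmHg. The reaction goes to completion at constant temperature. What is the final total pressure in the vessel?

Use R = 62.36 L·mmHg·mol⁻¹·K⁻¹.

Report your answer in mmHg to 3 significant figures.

4180 mmHg

Rigid vessel, constant T ⇒ P scales with total gas moles (1 → 2).
P_final = (2/1) × 2090 = 4180 mmHg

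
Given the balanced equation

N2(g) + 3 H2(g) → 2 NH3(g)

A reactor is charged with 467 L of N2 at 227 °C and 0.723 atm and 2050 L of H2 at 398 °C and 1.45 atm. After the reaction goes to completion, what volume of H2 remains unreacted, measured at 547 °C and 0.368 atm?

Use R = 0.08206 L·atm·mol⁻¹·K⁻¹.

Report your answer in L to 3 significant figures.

n(N2) = PV/RT = (0.723 × 467) / (0.08206 × 500.15) = 8.227 mol
n(H2) = PV/RT = (1.45 × 2050) / (0.08206 × 671.15) = 53.97 mol
For 8.227 mol N2, stoichiometry requires (3/1) × 8.227 = 24.68 mol H2; 53.97 mol is available, so N2 is limiting.
n(H2) consumed = (3/1) × 8.227 = 24.68 mol; remaining = 53.97 − 24.68 = 29.29 mol
V(H2) = nRT/P = 29.29 × 0.08206 × 820.15 / 0.368 = 5357 L

5360 L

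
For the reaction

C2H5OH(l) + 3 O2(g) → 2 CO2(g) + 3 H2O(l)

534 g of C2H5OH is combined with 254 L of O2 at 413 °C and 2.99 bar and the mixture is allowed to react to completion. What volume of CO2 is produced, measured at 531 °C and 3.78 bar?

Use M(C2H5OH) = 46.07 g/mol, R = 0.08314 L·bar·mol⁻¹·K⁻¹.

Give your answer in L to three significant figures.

157 L

n(C2H5OH) = 534 / 46.07 = 11.59 mol
n(O2) = PV/RT = (2.99 × 254) / (0.08314 × 686.15) = 13.31 mol
For 11.59 mol C2H5OH, stoichiometry requires (3/1) × 11.59 = 34.77 mol O2; 13.31 mol is available, so O2 is limiting.
n(CO2) = (2/3) × 13.31 = 8.873 mol
V(CO2) = nRT/P = 8.873 × 0.08314 × 804.15 / 3.78 = 156.9 L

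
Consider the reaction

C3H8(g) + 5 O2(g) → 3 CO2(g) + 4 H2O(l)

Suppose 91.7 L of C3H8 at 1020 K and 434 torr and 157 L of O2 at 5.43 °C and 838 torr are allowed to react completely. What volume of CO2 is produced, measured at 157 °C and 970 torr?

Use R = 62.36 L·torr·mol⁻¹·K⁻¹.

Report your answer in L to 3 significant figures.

n(C3H8) = PV/RT = (434 × 91.7) / (62.36 × 1020) = 0.6257 mol
n(O2) = PV/RT = (838 × 157) / (62.36 × 278.58) = 7.573 mol
For 0.6257 mol C3H8, stoichiometry requires (5/1) × 0.6257 = 3.129 mol O2; 7.573 mol is available, so C3H8 is limiting.
n(CO2) = (3/1) × 0.6257 = 1.877 mol
V(CO2) = nRT/P = 1.877 × 62.36 × 430.15 / 970 = 51.91 L

51.9 L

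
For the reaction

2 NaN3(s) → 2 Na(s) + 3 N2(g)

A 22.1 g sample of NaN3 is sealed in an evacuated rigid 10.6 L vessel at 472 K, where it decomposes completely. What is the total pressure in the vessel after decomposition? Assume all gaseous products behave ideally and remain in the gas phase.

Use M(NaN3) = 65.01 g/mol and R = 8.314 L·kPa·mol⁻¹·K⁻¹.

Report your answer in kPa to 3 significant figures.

189 kPa

n(NaN3) = 22.1 / 65.01 = 0.3399 mol
n(gas produced) = (3/2) × 0.3399 = 0.5098 mol
P = nRT/V = 0.5098 × 8.314 × 472 / 10.6 = 188.7 kPa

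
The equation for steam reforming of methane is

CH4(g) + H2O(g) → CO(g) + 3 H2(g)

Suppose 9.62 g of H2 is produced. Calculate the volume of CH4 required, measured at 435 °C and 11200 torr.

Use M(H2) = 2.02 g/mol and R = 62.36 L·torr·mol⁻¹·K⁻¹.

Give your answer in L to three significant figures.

6.26 L

n(H2) = 9.620 / 2.02 = 4.762 mol
n(CH4) = (1/3) × 4.762 = 1.587 mol
V = nRT/P = 1.587 × 62.36 × 708.15 / 11200 = 6.257 L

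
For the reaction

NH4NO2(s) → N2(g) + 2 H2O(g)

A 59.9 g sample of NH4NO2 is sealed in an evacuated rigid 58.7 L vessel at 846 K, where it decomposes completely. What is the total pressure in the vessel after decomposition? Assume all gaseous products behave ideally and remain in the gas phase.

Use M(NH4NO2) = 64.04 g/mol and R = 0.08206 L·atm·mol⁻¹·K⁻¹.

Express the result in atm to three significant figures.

n(NH4NO2) = 59.9 / 64.04 = 0.9354 mol
n(gas produced) = (3/1) × 0.9354 = 2.806 mol
P = nRT/V = 2.806 × 0.08206 × 846 / 58.7 = 3.319 atm

3.32 atm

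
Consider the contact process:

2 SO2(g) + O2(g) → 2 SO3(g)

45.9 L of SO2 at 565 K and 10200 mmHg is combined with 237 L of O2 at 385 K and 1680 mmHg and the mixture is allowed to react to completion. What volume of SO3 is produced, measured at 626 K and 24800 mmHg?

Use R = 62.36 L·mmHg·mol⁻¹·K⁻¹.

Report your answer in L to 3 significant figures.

20.9 L

n(SO2) = PV/RT = (10200 × 45.9) / (62.36 × 565) = 13.29 mol
n(O2) = PV/RT = (1680 × 237) / (62.36 × 385) = 16.58 mol
For 13.29 mol SO2, stoichiometry requires (1/2) × 13.29 = 6.645 mol O2; 16.58 mol is available, so SO2 is limiting.
n(SO3) = (2/2) × 13.29 = 13.29 mol
V(SO3) = nRT/P = 13.29 × 62.36 × 626 / 24800 = 20.92 L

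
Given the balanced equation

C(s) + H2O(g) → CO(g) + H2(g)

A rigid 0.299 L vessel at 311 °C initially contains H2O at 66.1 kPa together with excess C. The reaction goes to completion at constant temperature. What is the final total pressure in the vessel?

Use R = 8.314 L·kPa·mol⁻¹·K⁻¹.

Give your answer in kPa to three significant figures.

Rigid vessel, constant T ⇒ P scales with total gas moles (1 → 2).
P_final = (2/1) × 66.1 = 132.2 kPa

132 kPa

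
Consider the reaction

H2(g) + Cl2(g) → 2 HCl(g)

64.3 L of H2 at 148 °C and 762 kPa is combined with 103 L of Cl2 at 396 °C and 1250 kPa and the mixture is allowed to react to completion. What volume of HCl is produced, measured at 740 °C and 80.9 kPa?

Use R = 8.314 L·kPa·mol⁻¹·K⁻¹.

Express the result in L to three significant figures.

n(H2) = PV/RT = (762 × 64.3) / (8.314 × 421.15) = 13.99 mol
n(Cl2) = PV/RT = (1250 × 103) / (8.314 × 669.15) = 23.14 mol
For 13.99 mol H2, stoichiometry requires (1/1) × 13.99 = 13.99 mol Cl2; 23.14 mol is available, so H2 is limiting.
n(HCl) = (2/1) × 13.99 = 27.98 mol
V(HCl) = nRT/P = 27.98 × 8.314 × 1013.15 / 80.9 = 2913 L

2910 L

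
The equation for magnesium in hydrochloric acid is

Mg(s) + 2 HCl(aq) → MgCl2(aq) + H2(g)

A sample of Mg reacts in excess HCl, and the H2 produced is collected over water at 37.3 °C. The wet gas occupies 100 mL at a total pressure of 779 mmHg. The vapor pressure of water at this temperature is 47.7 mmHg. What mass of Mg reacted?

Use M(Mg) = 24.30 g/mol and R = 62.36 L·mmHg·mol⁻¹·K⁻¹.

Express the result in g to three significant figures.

0.0918 g

P(H2) = 779 − 47.7 = 731.3 mmHg
n(H2) = PV/RT = (731.3 × 0.1000) / (62.36 × 310.45) = 0.003777 mol
n(Mg) = (1/1) × 0.003777 = 0.003777 mol
m(Mg) = 0.003777 × 24.30 = 0.09178 g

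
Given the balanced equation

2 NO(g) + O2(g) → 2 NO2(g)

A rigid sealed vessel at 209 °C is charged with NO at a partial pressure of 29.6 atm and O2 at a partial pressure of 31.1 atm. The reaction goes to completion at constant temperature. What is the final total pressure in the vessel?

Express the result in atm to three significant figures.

45.9 atm

Because the vessel is rigid and T is held at 209 °C, work the stoichiometry in partial pressures (P_i = n_iRT/V).
P(O2) required for 29.6 atm of NO = (1/2) × 29.6 = 14.80 atm; available 31.1 atm, so NO is limiting.
P(O2) remaining = 31.1 − (1/2) × 29.6 = 16.30 atm
P(gaseous products) = (2)/2 × 29.6 = 29.60 atm
P_total at 209 °C = 16.30 + 29.60 = 45.90 atm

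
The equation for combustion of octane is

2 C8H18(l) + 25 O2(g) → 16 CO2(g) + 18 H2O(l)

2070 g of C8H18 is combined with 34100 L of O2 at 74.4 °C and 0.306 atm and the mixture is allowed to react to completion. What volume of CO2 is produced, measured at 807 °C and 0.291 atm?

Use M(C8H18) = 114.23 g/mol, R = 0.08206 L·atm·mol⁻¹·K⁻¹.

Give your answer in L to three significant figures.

44200 L

n(C8H18) = 2070 / 114.23 = 18.12 mol
n(O2) = PV/RT = (0.306 × 34100) / (0.08206 × 347.55) = 365.9 mol
For 18.12 mol C8H18, stoichiometry requires (25/2) × 18.12 = 226.5 mol O2; 365.9 mol is available, so C8H18 is limiting.
n(CO2) = (16/2) × 18.12 = 145.0 mol
V(CO2) = nRT/P = 145.0 × 0.08206 × 1080.15 / 0.291 = 44170 L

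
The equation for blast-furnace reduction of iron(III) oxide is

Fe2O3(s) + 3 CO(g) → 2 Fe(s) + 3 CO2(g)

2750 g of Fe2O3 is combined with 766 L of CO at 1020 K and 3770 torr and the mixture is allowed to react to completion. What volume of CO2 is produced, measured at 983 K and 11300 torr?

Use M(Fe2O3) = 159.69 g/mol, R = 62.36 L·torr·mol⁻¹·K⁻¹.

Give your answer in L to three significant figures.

246 L

n(Fe2O3) = 2750 / 159.69 = 17.22 mol
n(CO) = PV/RT = (3770 × 766) / (62.36 × 1020) = 45.40 mol
For 17.22 mol Fe2O3, stoichiometry requires (3/1) × 17.22 = 51.66 mol CO; 45.40 mol is available, so CO is limiting.
n(CO2) = (3/3) × 45.40 = 45.40 mol
V(CO2) = nRT/P = 45.40 × 62.36 × 983 / 11300 = 246.3 L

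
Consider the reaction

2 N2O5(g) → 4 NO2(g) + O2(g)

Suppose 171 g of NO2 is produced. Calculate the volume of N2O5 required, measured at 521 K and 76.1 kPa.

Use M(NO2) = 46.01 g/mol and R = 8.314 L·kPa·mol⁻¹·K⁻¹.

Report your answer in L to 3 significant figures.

106 L

n(NO2) = 171.0 / 46.01 = 3.717 mol
n(N2O5) = (2/4) × 3.717 = 1.859 mol
V = nRT/P = 1.859 × 8.314 × 521 / 76.1 = 105.8 L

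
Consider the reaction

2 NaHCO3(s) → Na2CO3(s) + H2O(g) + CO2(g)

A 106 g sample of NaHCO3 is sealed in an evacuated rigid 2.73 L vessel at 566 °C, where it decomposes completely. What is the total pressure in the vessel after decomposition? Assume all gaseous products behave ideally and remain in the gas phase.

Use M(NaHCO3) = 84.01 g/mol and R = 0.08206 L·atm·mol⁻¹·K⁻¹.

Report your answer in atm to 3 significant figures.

n(NaHCO3) = 106 / 84.01 = 1.262 mol
n(gas produced) = (2/2) × 1.262 = 1.262 mol
P = nRT/V = 1.262 × 0.08206 × 839.15 / 2.73 = 31.83 atm

31.8 atm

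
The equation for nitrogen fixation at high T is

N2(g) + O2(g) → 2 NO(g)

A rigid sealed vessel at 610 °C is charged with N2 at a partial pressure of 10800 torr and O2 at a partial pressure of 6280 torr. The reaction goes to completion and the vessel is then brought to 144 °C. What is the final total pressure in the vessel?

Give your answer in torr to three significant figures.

At constant V, partial pressures at 610 °C are proportional to moles, so apply stoichiometry directly to pressures.
P(O2) required for 10800 torr of N2 = (1/1) × 10800 = 10800 torr; available 6280 torr, so O2 is limiting.
P(N2) remaining = 10800 − (1/1) × 6280 = 4520 torr
P(gaseous products) = (2)/1 × 6280 = 12560 torr
P_total at 610 °C = 4520 + 12560 = 17080 torr
Scaling to 144 °C: P = 17080 × 417.15/883.15 = 8068 torr

8070 torr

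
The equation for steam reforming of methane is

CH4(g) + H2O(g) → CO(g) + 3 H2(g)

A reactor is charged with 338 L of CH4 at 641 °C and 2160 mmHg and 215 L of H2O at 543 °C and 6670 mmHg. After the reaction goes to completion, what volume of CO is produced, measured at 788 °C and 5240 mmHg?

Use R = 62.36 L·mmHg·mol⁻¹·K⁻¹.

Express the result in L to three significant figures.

162 L

n(CH4) = PV/RT = (2160 × 338) / (62.36 × 914.15) = 12.81 mol
n(H2O) = PV/RT = (6670 × 215) / (62.36 × 816.15) = 28.18 mol
For 12.81 mol CH4, stoichiometry requires (1/1) × 12.81 = 12.81 mol H2O; 28.18 mol is available, so CH4 is limiting.
n(CO) = (1/1) × 12.81 = 12.81 mol
V(CO) = nRT/P = 12.81 × 62.36 × 1061.15 / 5240 = 161.8 L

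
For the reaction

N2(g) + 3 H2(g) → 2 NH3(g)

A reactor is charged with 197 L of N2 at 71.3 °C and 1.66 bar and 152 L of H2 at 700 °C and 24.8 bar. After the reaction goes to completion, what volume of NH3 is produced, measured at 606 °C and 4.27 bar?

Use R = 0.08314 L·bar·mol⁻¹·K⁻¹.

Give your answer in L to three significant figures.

391 L

n(N2) = PV/RT = (1.66 × 197) / (0.08314 × 344.45) = 11.42 mol
n(H2) = PV/RT = (24.8 × 152) / (0.08314 × 973.15) = 46.59 mol
For 11.42 mol N2, stoichiometry requires (3/1) × 11.42 = 34.26 mol H2; 46.59 mol is available, so N2 is limiting.
n(NH3) = (2/1) × 11.42 = 22.84 mol
V(NH3) = nRT/P = 22.84 × 0.08314 × 879.15 / 4.27 = 391.0 L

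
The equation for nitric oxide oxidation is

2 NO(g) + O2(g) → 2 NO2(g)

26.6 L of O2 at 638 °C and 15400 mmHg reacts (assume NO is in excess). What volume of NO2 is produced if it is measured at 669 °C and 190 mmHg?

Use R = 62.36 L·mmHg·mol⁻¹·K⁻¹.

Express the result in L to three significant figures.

n(O2) = PV/RT = (15400 × 26.6) / (62.36 × 911.15) = 7.210 mol
n(NO2) = (2/1) × 7.210 = 14.42 mol
V = nRT/P = 14.42 × 62.36 × 942.15 / 190 = 4459 L

4460 L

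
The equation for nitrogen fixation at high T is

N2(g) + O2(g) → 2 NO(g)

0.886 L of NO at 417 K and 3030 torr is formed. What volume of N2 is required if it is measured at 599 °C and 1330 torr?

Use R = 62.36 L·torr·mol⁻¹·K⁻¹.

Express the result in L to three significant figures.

n(NO) = PV/RT = (3030 × 0.886) / (62.36 × 417) = 0.1032 mol
n(N2) = (1/2) × 0.1032 = 0.05160 mol
V = nRT/P = 0.05160 × 62.36 × 872.15 / 1330 = 2.110 L

2.11 L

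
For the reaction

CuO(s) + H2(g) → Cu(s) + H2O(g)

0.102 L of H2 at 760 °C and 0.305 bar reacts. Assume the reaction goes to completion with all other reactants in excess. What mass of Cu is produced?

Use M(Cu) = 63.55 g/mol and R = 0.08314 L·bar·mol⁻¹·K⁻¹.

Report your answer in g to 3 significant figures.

0.0230 g

n(H2) = PV/RT = (0.305 × 0.102) / (0.08314 × 1033.15) = 0.0003622 mol
n(Cu) = (1/1) × 0.0003622 = 0.0003622 mol
m(Cu) = 0.0003622 × 63.55 = 0.02302 g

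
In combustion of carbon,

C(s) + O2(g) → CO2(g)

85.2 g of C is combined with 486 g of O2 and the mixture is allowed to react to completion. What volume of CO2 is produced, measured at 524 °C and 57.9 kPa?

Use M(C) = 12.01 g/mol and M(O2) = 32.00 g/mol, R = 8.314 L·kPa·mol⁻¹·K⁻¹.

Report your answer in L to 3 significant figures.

n(C) = 85.2 / 12.01 = 7.094 mol
n(O2) = 486 / 32.00 = 15.19 mol
For 7.094 mol C, stoichiometry requires (1/1) × 7.094 = 7.094 mol O2; 15.19 mol is available, so C is limiting.
n(CO2) = (1/1) × 7.094 = 7.094 mol
V(CO2) = nRT/P = 7.094 × 8.314 × 797.15 / 57.9 = 812.0 L

812 L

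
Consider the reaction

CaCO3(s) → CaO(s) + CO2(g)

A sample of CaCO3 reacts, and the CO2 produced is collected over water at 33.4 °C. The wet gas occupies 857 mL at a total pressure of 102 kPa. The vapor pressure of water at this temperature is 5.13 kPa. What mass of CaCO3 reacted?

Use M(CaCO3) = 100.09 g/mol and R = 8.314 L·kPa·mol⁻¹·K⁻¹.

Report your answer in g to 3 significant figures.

P(CO2) = 102 − 5.13 = 96.87 kPa
n(CO2) = PV/RT = (96.87 × 0.8570) / (8.314 × 306.55) = 0.03257 mol
n(CaCO3) = (1/1) × 0.03257 = 0.03257 mol
m(CaCO3) = 0.03257 × 100.09 = 3.260 g

3.26 g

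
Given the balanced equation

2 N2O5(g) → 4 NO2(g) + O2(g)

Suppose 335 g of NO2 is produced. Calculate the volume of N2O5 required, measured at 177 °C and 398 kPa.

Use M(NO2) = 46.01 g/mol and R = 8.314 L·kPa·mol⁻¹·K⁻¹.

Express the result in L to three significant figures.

n(NO2) = 335.0 / 46.01 = 7.281 mol
n(N2O5) = (2/4) × 7.281 = 3.640 mol
V = nRT/P = 3.640 × 8.314 × 450.15 / 398 = 34.23 L

34.2 L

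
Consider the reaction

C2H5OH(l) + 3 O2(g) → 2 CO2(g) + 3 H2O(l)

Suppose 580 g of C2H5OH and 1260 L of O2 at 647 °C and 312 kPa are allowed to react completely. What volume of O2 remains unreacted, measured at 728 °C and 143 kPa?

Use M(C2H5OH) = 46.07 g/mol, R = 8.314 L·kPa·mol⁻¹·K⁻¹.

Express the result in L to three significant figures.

793 L

n(C2H5OH) = 580 / 46.07 = 12.59 mol
n(O2) = PV/RT = (312 × 1260) / (8.314 × 920.15) = 51.39 mol
For 12.59 mol C2H5OH, stoichiometry requires (3/1) × 12.59 = 37.77 mol O2; 51.39 mol is available, so C2H5OH is limiting.
n(O2) consumed = (3/1) × 12.59 = 37.77 mol; remaining = 51.39 − 37.77 = 13.62 mol
V(O2) = nRT/P = 13.62 × 8.314 × 1001.15 / 143 = 792.8 L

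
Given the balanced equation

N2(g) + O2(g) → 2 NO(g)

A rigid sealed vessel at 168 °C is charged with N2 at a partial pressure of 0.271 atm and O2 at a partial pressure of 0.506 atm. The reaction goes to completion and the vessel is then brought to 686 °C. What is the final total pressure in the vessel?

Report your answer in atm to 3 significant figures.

1.69 atm

With V and T fixed, P_i ∝ n_i, so the mole ratios apply directly to partial pressures at 168 °C.
P(O2) required for 0.271 atm of N2 = (1/1) × 0.271 = 0.2710 atm; available 0.506 atm, so N2 is limiting.
P(O2) remaining = 0.506 − (1/1) × 0.271 = 0.2350 atm
P(gaseous products) = (2)/1 × 0.271 = 0.5420 atm
P_total at 168 °C = 0.2350 + 0.5420 = 0.7770 atm
Scaling to 686 °C: P = 0.7770 × 959.15/441.15 = 1.689 atm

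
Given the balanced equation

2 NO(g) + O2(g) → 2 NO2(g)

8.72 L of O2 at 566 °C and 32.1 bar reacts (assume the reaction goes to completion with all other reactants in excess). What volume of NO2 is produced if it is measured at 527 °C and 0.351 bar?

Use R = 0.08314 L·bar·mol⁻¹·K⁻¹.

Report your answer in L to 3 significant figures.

1520 L

n(O2) = PV/RT = (32.1 × 8.72) / (0.08314 × 839.15) = 4.012 mol
n(NO2) = (2/1) × 4.012 = 8.024 mol
V = nRT/P = 8.024 × 0.08314 × 800.15 / 0.351 = 1521 L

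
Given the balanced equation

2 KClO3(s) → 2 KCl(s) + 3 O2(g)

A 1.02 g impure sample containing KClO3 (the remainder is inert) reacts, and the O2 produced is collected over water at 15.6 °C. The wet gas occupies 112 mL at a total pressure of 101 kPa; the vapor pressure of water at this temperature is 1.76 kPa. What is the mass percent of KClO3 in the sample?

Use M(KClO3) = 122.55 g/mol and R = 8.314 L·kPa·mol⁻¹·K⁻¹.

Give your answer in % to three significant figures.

P(O2) = 101 − 1.76 = 99.24 kPa
n(O2) = PV/RT = (99.24 × 0.1120) / (8.314 × 288.75) = 0.004630 mol
n(KClO3) = (2/3) × 0.004630 = 0.003087 mol
m(KClO3) = 0.003087 × 122.55 = 0.3783 g
%KClO3 = 0.3783 / 1.02 × 100 = 37.09%

37.1 %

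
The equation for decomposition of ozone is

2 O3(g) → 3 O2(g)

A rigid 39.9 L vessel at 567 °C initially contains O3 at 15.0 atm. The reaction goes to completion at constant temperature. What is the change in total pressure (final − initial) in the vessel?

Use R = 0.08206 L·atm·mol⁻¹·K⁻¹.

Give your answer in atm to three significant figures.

7.50 atm

At constant T and V, P ∝ n(gas): 2 mol gas → 3 mol gas.
P_final = (3/2) × 15.0 = 22.50 atm; ΔP = 22.50 − 15.0 = 7.500 atm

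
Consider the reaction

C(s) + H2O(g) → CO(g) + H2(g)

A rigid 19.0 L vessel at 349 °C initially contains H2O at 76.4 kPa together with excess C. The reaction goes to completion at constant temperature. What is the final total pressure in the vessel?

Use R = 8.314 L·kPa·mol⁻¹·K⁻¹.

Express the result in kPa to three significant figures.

At constant T and V, P ∝ n(gas): 1 mol gas → 2 mol gas.
P_final = (2/1) × 76.4 = 152.8 kPa

153 kPa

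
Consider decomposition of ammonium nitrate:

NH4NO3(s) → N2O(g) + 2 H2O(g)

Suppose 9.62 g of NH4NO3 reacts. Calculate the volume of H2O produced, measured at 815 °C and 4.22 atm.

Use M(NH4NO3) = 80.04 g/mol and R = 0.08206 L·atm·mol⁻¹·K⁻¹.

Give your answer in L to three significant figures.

n(NH4NO3) = 9.620 / 80.04 = 0.1202 mol
n(H2O) = (2/1) × 0.1202 = 0.2404 mol
V = nRT/P = 0.2404 × 0.08206 × 1088.15 / 4.22 = 5.087 L

5.09 L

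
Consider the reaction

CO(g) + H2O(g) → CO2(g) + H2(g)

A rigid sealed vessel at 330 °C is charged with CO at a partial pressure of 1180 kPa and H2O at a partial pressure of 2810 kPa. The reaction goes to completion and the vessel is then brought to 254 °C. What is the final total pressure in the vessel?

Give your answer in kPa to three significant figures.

3490 kPa

Because the vessel is rigid and T is held at 330 °C, work the stoichiometry in partial pressures (P_i = n_iRT/V).
P(H2O) required for 1180 kPa of CO = (1/1) × 1180 = 1180 kPa; available 2810 kPa, so CO is limiting.
P(H2O) remaining = 2810 − (1/1) × 1180 = 1630 kPa
P(gaseous products) = (1+1)/1 × 1180 = 2360 kPa
P_total at 330 °C = 1630 + 2360 = 3990 kPa
Scaling to 254 °C: P = 3990 × 527.15/603.15 = 3487 kPa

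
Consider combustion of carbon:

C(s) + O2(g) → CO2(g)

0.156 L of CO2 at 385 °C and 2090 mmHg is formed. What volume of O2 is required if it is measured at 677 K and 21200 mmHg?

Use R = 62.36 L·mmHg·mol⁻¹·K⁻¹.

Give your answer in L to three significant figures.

n(CO2) = PV/RT = (2090 × 0.156) / (62.36 × 658.15) = 0.007944 mol
n(O2) = (1/1) × 0.007944 = 0.007944 mol
V = nRT/P = 0.007944 × 62.36 × 677 / 21200 = 0.01582 L

0.0158 L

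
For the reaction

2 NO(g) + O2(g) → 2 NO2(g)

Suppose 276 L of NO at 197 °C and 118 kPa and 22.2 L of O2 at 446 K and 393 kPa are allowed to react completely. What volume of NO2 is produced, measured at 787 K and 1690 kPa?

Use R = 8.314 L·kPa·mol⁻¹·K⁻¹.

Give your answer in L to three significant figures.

n(NO) = PV/RT = (118 × 276) / (8.314 × 470.15) = 8.332 mol
n(O2) = PV/RT = (393 × 22.2) / (8.314 × 446) = 2.353 mol
For 8.332 mol NO, stoichiometry requires (1/2) × 8.332 = 4.166 mol O2; 2.353 mol is available, so O2 is limiting.
n(NO2) = (2/1) × 2.353 = 4.706 mol
V(NO2) = nRT/P = 4.706 × 8.314 × 787 / 1690 = 18.22 L

18.2 L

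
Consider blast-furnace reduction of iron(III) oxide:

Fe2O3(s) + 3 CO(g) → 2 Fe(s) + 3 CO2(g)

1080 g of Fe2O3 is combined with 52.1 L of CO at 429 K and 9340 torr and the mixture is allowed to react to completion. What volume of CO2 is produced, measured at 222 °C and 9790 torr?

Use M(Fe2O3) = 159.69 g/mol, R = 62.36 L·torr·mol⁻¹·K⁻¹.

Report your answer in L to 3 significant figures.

57.4 L

n(Fe2O3) = 1080 / 159.69 = 6.763 mol
n(CO) = PV/RT = (9340 × 52.1) / (62.36 × 429) = 18.19 mol
For 6.763 mol Fe2O3, stoichiometry requires (3/1) × 6.763 = 20.29 mol CO; 18.19 mol is available, so CO is limiting.
n(CO2) = (3/3) × 18.19 = 18.19 mol
V(CO2) = nRT/P = 18.19 × 62.36 × 495.15 / 9790 = 57.37 L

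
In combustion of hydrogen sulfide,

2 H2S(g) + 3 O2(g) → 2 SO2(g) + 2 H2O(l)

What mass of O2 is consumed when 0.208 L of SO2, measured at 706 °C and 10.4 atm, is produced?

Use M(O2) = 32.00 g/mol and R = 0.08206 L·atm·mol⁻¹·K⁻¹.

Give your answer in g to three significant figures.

1.29 g

n(SO2) = PV/RT = (10.4 × 0.208) / (0.08206 × 979.15) = 0.02692 mol
n(O2) = (3/2) × 0.02692 = 0.04038 mol
m(O2) = 0.04038 × 32.00 = 1.292 g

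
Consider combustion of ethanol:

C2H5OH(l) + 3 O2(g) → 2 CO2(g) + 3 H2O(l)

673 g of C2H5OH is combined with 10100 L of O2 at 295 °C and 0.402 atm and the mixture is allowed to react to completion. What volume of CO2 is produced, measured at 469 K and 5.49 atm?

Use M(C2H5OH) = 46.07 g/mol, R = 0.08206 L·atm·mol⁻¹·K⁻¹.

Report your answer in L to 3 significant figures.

205 L

n(C2H5OH) = 673 / 46.07 = 14.61 mol
n(O2) = PV/RT = (0.402 × 10100) / (0.08206 × 568.15) = 87.09 mol
For 14.61 mol C2H5OH, stoichiometry requires (3/1) × 14.61 = 43.83 mol O2; 87.09 mol is available, so C2H5OH is limiting.
n(CO2) = (2/1) × 14.61 = 29.22 mol
V(CO2) = nRT/P = 29.22 × 0.08206 × 469 / 5.49 = 204.8 L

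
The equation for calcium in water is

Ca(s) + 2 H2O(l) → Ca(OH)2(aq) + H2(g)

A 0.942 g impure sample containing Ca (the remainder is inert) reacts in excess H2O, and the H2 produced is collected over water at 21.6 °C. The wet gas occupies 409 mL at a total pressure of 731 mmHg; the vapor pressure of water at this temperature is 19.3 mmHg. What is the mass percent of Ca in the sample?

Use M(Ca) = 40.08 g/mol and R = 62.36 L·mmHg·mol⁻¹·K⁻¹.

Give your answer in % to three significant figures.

67.4 %

P(H2) = 731 − 19.3 = 711.7 mmHg
n(H2) = PV/RT = (711.7 × 0.4090) / (62.36 × 294.75) = 0.01584 mol
n(Ca) = (1/1) × 0.01584 = 0.01584 mol
m(Ca) = 0.01584 × 40.08 = 0.6349 g
%Ca = 0.6349 / 0.942 × 100 = 67.40%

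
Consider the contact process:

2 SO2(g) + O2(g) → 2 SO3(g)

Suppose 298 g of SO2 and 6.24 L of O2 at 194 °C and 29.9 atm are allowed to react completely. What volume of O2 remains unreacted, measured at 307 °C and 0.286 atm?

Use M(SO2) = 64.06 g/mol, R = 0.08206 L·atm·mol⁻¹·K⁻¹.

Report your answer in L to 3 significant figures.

n(SO2) = 298 / 64.06 = 4.652 mol
n(O2) = PV/RT = (29.9 × 6.24) / (0.08206 × 467.15) = 4.867 mol
For 4.652 mol SO2, stoichiometry requires (1/2) × 4.652 = 2.326 mol O2; 4.867 mol is available, so SO2 is limiting.
n(O2) consumed = (1/2) × 4.652 = 2.326 mol; remaining = 4.867 − 2.326 = 2.541 mol
V(O2) = nRT/P = 2.541 × 0.08206 × 580.15 / 0.286 = 423.0 L

423 L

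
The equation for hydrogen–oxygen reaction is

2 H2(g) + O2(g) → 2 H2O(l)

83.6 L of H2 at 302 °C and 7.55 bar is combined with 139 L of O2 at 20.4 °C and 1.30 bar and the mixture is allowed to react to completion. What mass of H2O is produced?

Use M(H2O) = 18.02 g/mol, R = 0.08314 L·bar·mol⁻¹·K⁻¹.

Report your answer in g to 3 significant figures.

238 g

n(H2) = PV/RT = (7.55 × 83.6) / (0.08314 × 575.15) = 13.20 mol
n(O2) = PV/RT = (1.30 × 139) / (0.08314 × 293.55) = 7.404 mol
For 13.20 mol H2, stoichiometry requires (1/2) × 13.20 = 6.600 mol O2; 7.404 mol is available, so H2 is limiting.
n(H2O) = (2/2) × 13.20 = 13.20 mol
m(H2O) = 13.20 × 18.02 = 237.9 g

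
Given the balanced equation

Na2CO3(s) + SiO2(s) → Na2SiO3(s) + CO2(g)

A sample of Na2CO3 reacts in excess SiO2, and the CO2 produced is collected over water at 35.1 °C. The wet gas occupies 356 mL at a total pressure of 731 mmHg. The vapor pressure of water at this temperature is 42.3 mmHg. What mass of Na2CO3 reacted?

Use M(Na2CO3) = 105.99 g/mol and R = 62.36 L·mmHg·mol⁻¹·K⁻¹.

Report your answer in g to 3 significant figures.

P(CO2) = 731 − 42.3 = 688.7 mmHg
n(CO2) = PV/RT = (688.7 × 0.3560) / (62.36 × 308.25) = 0.01275 mol
n(Na2CO3) = (1/1) × 0.01275 = 0.01275 mol
m(Na2CO3) = 0.01275 × 105.99 = 1.351 g

1.35 g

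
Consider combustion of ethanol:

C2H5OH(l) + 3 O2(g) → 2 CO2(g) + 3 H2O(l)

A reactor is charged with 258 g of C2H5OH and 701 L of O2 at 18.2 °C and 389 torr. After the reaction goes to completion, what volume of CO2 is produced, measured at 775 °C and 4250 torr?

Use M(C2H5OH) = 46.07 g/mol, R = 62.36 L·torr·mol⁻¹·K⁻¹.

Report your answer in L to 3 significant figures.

n(C2H5OH) = 258 / 46.07 = 5.600 mol
n(O2) = PV/RT = (389 × 701) / (62.36 × 291.35) = 15.01 mol
For 5.600 mol C2H5OH, stoichiometry requires (3/1) × 5.600 = 16.80 mol O2; 15.01 mol is available, so O2 is limiting.
n(CO2) = (2/3) × 15.01 = 10.01 mol
V(CO2) = nRT/P = 10.01 × 62.36 × 1048.15 / 4250 = 153.9 L

154 L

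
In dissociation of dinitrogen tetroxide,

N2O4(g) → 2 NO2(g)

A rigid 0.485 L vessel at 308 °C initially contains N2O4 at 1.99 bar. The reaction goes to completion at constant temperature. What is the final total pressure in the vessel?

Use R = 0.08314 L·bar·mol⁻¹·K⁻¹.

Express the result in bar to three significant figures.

3.98 bar

Since T and V are fixed, P_final/P_initial = n_final/n_initial = 2/1.
P_final = (2/1) × 1.99 = 3.980 bar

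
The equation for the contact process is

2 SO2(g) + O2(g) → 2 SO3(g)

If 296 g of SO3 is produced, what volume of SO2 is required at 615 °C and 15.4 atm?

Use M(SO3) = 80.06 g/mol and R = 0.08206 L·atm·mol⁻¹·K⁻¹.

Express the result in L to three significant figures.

17.5 L

n(SO3) = 296.0 / 80.06 = 3.697 mol
n(SO2) = (2/2) × 3.697 = 3.697 mol
V = nRT/P = 3.697 × 0.08206 × 888.15 / 15.4 = 17.50 L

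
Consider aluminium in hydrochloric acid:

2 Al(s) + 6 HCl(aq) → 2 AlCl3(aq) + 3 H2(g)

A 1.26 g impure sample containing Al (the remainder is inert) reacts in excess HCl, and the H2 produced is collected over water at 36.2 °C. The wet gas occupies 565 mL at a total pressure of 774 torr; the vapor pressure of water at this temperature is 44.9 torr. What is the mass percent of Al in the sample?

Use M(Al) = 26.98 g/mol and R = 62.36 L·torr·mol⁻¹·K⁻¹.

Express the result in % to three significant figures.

P(H2) = 774 − 44.9 = 729.1 torr
n(H2) = PV/RT = (729.1 × 0.5650) / (62.36 × 309.35) = 0.02135 mol
n(Al) = (2/3) × 0.02135 = 0.01423 mol
m(Al) = 0.01423 × 26.98 = 0.3839 g
%Al = 0.3839 / 1.26 × 100 = 30.47%

30.5 %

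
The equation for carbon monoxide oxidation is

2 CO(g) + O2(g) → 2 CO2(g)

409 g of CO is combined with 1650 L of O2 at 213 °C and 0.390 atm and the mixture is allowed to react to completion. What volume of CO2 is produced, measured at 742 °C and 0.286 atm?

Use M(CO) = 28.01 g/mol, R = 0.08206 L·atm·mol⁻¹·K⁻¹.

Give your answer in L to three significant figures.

n(CO) = 409 / 28.01 = 14.60 mol
n(O2) = PV/RT = (0.390 × 1650) / (0.08206 × 486.15) = 16.13 mol
For 14.60 mol CO, stoichiometry requires (1/2) × 14.60 = 7.300 mol O2; 16.13 mol is available, so CO is limiting.
n(CO2) = (2/2) × 14.60 = 14.60 mol
V(CO2) = nRT/P = 14.60 × 0.08206 × 1015.15 / 0.286 = 4253 L

4250 L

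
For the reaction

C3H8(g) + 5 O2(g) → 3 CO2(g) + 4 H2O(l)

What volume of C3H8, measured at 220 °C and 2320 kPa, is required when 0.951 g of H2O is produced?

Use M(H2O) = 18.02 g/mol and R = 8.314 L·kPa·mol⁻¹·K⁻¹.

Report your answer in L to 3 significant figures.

0.0233 L

n(H2O) = 0.9510 / 18.02 = 0.05277 mol
n(C3H8) = (1/4) × 0.05277 = 0.01319 mol
V = nRT/P = 0.01319 × 8.314 × 493.15 / 2320 = 0.02331 L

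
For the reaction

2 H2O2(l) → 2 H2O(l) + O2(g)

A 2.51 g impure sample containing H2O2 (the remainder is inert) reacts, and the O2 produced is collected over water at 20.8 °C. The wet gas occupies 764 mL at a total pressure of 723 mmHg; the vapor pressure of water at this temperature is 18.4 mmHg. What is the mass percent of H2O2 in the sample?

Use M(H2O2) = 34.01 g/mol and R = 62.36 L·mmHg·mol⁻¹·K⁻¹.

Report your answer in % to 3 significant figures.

79.6 %

P(O2) = 723 − 18.4 = 704.6 mmHg
n(O2) = PV/RT = (704.6 × 0.7640) / (62.36 × 293.95) = 0.02937 mol
n(H2O2) = (2/1) × 0.02937 = 0.05874 mol
m(H2O2) = 0.05874 × 34.01 = 1.998 g
%H2O2 = 1.998 / 2.51 × 100 = 79.60%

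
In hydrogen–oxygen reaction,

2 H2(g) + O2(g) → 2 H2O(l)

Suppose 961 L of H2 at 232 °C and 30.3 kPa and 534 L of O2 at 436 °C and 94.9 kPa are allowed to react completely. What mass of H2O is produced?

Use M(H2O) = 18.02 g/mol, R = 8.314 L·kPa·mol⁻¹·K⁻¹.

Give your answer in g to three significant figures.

n(H2) = PV/RT = (30.3 × 961) / (8.314 × 505.15) = 6.933 mol
n(O2) = PV/RT = (94.9 × 534) / (8.314 × 709.15) = 8.595 mol
For 6.933 mol H2, stoichiometry requires (1/2) × 6.933 = 3.466 mol O2; 8.595 mol is available, so H2 is limiting.
n(H2O) = (2/2) × 6.933 = 6.933 mol
m(H2O) = 6.933 × 18.02 = 124.9 g

125 g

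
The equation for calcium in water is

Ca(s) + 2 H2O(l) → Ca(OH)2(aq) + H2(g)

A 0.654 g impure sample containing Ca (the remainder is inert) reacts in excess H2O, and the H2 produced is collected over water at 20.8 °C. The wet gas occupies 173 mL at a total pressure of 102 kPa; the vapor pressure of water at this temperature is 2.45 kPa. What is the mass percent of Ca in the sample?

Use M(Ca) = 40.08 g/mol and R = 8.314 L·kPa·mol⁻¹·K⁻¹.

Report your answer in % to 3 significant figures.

P(H2) = 102 − 2.45 = 99.55 kPa
n(H2) = PV/RT = (99.55 × 0.1730) / (8.314 × 293.95) = 0.007047 mol
n(Ca) = (1/1) × 0.007047 = 0.007047 mol
m(Ca) = 0.007047 × 40.08 = 0.2824 g
%Ca = 0.2824 / 0.654 × 100 = 43.18%

43.2 %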